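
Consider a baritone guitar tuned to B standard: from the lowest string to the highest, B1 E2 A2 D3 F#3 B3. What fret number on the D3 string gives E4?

E4 is 14 semitones above the open D3 (D–D#–E–F–…–D–D#–E), so it sits at fret 14.

14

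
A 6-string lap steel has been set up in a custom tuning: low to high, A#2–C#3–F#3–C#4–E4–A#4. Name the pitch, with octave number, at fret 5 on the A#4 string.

A#4 is MIDI 70. Adding 5 gives 75, which is D#5.

D#5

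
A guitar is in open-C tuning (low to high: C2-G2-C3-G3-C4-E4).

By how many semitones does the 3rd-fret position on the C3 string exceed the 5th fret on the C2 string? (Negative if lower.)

C3 at fret 3 → D♯3 (MIDI 51); C2 at fret 5 → F2 (MIDI 41).
51 − 41 = 10, so the two pitches are 10 semitones apart.

10 semitones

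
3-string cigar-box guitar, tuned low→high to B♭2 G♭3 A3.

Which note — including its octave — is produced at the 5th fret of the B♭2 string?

E♭3

Each fret is one semitone, so B♭2 + 5 = E♭3.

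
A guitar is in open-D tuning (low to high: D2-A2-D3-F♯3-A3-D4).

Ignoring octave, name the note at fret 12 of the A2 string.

A

A2 is MIDI 45. Adding 12 gives 57; 57 mod 12 = 9, i.e. A.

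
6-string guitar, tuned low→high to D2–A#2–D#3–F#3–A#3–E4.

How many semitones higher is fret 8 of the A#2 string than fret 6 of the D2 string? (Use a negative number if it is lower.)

10 semitones

A#2 at fret 8 → F#3 (MIDI 54); D2 at fret 6 → G#2 (MIDI 44).
54 − 44 = 10, so the two pitches are 10 semitones apart.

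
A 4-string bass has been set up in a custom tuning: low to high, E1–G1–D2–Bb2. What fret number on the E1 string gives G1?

3

G1 is 3 semitones above the open E1 (E–F–Gb–G), so it sits at fret 3.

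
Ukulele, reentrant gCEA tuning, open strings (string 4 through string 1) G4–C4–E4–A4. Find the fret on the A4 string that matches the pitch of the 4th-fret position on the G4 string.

Fret 4 on G4 is MIDI 67 + 4 = 71 (B4). On the A4 string (open MIDI 69), that pitch is 71 − 69 = fret 2.

2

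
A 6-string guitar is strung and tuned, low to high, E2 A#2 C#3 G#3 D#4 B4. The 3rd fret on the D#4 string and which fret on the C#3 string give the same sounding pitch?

17

D#4 at fret 3 is D#4 + 3 semitones = F#4.
The open C#3 string is 14 semitones below the open D#4, so the same pitch on the C#3 string lies at fret 3 + 14 = 17.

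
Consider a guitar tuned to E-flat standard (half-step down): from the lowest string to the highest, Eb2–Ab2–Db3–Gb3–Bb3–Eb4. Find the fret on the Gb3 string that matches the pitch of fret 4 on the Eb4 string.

Eb4 at fret 4 is Eb4 + 4 semitones = G4.
The open Gb3 string is 9 semitones below the open Eb4, so the same pitch on the Gb3 string lies at fret 4 + 9 = 13.

13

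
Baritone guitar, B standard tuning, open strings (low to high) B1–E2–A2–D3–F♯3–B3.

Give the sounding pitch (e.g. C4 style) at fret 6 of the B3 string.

F4

B3 is MIDI 59. Adding 6 gives 65, which is F4.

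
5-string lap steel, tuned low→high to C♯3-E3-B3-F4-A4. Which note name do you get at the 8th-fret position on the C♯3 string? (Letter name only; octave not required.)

The open C♯3 string plus 8 semitones: C#–D–D#–E–F–F#–G–G#–A.

A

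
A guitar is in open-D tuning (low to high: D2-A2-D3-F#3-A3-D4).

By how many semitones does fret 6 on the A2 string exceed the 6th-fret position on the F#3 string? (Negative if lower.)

-9 semitones

A2 at fret 6 → D#3 (MIDI 51); F#3 at fret 6 → C4 (MIDI 60).
51 − 60 = -9, so the two pitches are 9 semitones apart.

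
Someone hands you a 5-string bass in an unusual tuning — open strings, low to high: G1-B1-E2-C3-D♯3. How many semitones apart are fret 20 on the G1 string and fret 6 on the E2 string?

G1 at fret 20 → D♯3 (MIDI 51); E2 at fret 6 → A♯2 (MIDI 46).
51 − 46 = 5, so the two pitches are 5 semitones apart, with D♯3 the higher.

5 semitones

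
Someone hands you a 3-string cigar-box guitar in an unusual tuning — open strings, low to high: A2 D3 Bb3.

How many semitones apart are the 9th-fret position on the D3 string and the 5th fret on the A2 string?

9 semitones

D3 at fret 9 → B3 (MIDI 59); A2 at fret 5 → D3 (MIDI 50).
59 − 50 = 9, so the two pitches are 9 semitones apart, with B3 the higher.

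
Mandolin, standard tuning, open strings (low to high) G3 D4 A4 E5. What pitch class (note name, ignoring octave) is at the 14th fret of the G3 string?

Each fret is one semitone, so G3 + 14 = A.

A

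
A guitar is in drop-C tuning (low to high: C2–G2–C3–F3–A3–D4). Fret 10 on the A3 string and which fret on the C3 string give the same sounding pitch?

A3 at fret 10 is A3 + 10 semitones = G4.
The open C3 string is 9 semitones below the open A3, so the same pitch on the C3 string lies at fret 10 + 9 = 19.

19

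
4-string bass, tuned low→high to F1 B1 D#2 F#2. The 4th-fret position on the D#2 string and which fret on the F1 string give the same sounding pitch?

14

D#2 at fret 4 is D#2 + 4 semitones = G2.
The open F1 string is 10 semitones below the open D#2, so the same pitch on the F1 string lies at fret 4 + 10 = 14.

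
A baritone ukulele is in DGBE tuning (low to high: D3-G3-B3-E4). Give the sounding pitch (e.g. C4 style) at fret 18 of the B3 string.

F5

Each fret is one semitone, so B3 + 18 = F5.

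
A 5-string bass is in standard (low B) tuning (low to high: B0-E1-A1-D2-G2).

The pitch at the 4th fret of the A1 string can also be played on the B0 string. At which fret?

14

Fret 4 on A1 is MIDI 33 + 4 = 37 (C#2). On the B0 string (open MIDI 23), that pitch is 37 − 23 = fret 14.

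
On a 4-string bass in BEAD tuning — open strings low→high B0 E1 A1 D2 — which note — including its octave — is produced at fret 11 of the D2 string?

D2 is MIDI 38. Adding 11 gives 49, which is C♯3.

C♯3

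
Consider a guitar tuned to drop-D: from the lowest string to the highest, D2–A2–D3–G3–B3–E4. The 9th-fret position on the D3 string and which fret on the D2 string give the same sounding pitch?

21

D3 at fret 9 is D3 + 9 semitones = B3.
The open D2 string is 12 semitones below the open D3, so the same pitch on the D2 string lies at fret 9 + 12 = 21.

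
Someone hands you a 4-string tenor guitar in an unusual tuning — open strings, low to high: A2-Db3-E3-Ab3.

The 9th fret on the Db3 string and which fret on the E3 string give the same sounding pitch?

6

Db3 at fret 9 is Db3 + 9 semitones = Bb3.
The open E3 string is 3 semitones above the open Db3, so the same pitch on the E3 string lies at fret 9 − 3 = 6.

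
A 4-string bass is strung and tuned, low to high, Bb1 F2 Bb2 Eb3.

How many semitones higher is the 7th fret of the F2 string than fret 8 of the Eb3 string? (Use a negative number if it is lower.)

-11 semitones

F2 at fret 7 → C3 (MIDI 48); Eb3 at fret 8 → B3 (MIDI 59).
48 − 59 = -11, so the two pitches are 11 semitones apart.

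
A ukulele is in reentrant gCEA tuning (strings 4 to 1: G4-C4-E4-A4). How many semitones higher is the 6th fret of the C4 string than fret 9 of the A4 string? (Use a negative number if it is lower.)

-12 semitones

C4 at fret 6 → F#4 (MIDI 66); A4 at fret 9 → F#5 (MIDI 78).
66 − 78 = -12, so the two pitches are 12 semitones apart.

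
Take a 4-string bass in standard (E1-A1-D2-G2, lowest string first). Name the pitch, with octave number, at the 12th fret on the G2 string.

Each fret is one semitone, so G2 + 12 = G3.

G3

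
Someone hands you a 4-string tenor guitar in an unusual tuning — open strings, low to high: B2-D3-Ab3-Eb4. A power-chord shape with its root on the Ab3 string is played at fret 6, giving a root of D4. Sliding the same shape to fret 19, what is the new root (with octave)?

Moving from fret 6 to fret 19 shifts the root by 13 semitones.
D4 up 13 semitones is Eb5.

Eb5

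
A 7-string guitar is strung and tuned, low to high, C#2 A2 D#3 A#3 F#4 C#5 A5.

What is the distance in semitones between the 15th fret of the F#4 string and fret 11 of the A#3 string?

12 semitones

F#4 at fret 15 → A5 (MIDI 81); A#3 at fret 11 → A4 (MIDI 69).
81 − 69 = 12, so the two pitches are 12 semitones apart, with A5 the higher.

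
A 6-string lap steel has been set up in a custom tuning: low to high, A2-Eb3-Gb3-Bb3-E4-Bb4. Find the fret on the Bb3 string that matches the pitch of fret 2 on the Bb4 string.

Bb4 at fret 2 is Bb4 + 2 semitones = C5.
The open Bb3 string is 12 semitones below the open Bb4, so the same pitch on the Bb3 string lies at fret 2 + 12 = 14.

14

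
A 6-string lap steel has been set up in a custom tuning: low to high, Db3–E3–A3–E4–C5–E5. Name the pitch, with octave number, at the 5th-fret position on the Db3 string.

Gb3

Each fret is one semitone, so Db3 + 5 = Gb3.
(Equivalently spelled F#3.)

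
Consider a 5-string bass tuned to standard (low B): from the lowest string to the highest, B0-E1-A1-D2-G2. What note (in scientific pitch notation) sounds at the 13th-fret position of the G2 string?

G#3

The open G2 string plus 13 semitones: G–G#–A–A#–…–F#–G–G#.
The walk passes from B into C once, so the octave number goes from 2 to 3.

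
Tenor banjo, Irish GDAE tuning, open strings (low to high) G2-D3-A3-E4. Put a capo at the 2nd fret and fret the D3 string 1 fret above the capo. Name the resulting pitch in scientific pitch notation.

F3

The capo raises the open D3 by 2 semitones to E3; fretting 1 more gives D3 + 2 + 1 = D3 + 3 semitones = F3.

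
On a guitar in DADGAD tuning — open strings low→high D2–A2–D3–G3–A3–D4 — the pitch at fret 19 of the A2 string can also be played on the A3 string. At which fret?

7

Fret 19 on A2 is MIDI 45 + 19 = 64 (E4). On the A3 string (open MIDI 57), that pitch is 64 − 57 = fret 7.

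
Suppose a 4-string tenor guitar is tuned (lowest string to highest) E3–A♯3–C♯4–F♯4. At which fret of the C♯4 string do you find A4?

8

A4 is 8 semitones above the open C♯4 (C#–D–D#–E–F–F#–G–G#–A), so it sits at fret 8.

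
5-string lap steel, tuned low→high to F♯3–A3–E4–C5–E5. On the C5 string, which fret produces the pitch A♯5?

10

A♯5 is 10 semitones above the open C5 (C–C#–D–D#–…–G#–A–A#), so it sits at fret 10.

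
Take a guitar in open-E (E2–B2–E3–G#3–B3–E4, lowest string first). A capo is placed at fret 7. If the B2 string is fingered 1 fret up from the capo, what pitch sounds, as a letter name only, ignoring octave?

The capo raises the open B2 by 7 semitones to F#3; fretting 1 more gives B2 + 7 + 1 = B2 + 8 semitones, landing on G.

G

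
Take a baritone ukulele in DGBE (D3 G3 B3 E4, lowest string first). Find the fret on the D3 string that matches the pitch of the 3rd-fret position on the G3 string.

8

G3 at fret 3 is G3 + 3 semitones = A♯3.
The open D3 string is 5 semitones below the open G3, so the same pitch on the D3 string lies at fret 3 + 5 = 8.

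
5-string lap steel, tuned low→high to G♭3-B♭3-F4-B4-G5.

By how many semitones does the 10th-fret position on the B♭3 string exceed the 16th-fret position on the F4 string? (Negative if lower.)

B♭3 at fret 10 → A♭4 (MIDI 68); F4 at fret 16 → A5 (MIDI 81).
68 − 81 = -13, so the two pitches are 13 semitones apart.

-13 semitones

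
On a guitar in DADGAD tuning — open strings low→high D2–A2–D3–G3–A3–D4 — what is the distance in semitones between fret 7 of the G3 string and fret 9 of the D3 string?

3 semitones

G3 at fret 7 → D4 (MIDI 62); D3 at fret 9 → B3 (MIDI 59).
62 − 59 = 3, so the two pitches are 3 semitones apart, with D4 the higher.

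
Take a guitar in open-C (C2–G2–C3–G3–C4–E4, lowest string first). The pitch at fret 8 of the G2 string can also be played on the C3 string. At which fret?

3

G2 at fret 8 is G2 + 8 semitones = D#3.
The open C3 string is 5 semitones above the open G2, so the same pitch on the C3 string lies at fret 8 − 5 = 3.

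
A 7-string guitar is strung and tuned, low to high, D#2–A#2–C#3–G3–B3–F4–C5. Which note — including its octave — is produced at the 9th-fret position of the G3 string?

E4

G3 is MIDI 55. Adding 9 gives 64, which is E4.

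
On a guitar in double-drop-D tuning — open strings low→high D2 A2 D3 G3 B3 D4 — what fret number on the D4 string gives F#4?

4

F#4 is 4 semitones above the open D4 (D–D#–E–F–F#), so it sits at fret 4.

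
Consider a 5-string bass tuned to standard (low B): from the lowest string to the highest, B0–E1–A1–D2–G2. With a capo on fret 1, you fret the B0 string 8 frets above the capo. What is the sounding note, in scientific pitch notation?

The capo raises the open B0 by 1 semitone to C1; fretting 8 more gives B0 + 1 + 8 = B0 + 9 semitones = G#1.
(Also written Ab.)

G#1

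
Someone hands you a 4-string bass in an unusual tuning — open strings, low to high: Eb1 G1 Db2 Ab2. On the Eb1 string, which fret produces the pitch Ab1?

5

Ab1 is 5 semitones above the open Eb1 (Eb–E–F–Gb–G–Ab), so it sits at fret 5.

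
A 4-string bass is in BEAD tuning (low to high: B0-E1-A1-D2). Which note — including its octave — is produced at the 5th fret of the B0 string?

Each fret is one semitone, so B0 + 5 = E1.

E1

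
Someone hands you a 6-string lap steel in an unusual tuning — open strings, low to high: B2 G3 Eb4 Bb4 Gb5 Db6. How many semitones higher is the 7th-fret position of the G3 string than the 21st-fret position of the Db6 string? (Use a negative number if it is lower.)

-44 semitones

G3 at fret 7 → D4 (MIDI 62); Db6 at fret 21 → Bb7 (MIDI 106).
62 − 106 = -44, so the two pitches are 44 semitones apart.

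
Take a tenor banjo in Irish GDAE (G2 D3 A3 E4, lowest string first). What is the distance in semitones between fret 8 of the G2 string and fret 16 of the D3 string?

G2 at fret 8 → D♯3 (MIDI 51); D3 at fret 16 → F♯4 (MIDI 66).
51 − 66 = -15, so the two pitches are 15 semitones apart, with F♯4 the higher.

15 semitones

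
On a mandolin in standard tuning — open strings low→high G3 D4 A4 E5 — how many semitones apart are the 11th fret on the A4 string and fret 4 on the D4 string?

14 semitones

A4 at fret 11 → G♯5 (MIDI 80); D4 at fret 4 → F♯4 (MIDI 66).
80 − 66 = 14, so the two pitches are 14 semitones apart, with G♯5 the higher.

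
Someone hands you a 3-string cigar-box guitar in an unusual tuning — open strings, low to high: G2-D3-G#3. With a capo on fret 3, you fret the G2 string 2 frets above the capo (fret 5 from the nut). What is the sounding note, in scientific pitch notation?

The capo raises the open G2 by 3 semitones to A#2; fretting 2 more gives G2 + 3 + 2 = G2 + 5 semitones = C3.

C3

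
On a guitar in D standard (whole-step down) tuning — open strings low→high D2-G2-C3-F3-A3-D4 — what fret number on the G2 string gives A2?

2

A2 is 2 semitones above the open G2 (G–G#–A), so it sits at fret 2.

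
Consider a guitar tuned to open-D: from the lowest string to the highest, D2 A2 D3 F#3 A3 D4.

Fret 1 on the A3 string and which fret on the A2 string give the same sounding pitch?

Fret 1 on A3 is MIDI 57 + 1 = 58 (A#3). On the A2 string (open MIDI 45), that pitch is 58 − 45 = fret 13.

13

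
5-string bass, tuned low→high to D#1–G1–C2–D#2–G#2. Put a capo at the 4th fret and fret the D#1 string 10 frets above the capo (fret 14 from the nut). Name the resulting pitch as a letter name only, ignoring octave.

The capo raises the open D#1 by 4 semitones to G1; fretting 10 more gives D#1 + 4 + 10 = D#1 + 14 semitones, landing on F.

F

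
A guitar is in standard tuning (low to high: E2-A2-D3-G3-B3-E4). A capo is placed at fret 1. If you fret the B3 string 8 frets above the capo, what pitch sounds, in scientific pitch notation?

The capo raises the open B3 by 1 semitone to C4; fretting 8 more gives B3 + 1 + 8 = B3 + 9 semitones = G♯4.
(Also written A♭.)

G♯4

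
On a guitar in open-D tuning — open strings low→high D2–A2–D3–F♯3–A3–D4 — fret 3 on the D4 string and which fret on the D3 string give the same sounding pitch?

15

Fret 3 on D4 is MIDI 62 + 3 = 65 (F4). On the D3 string (open MIDI 50), that pitch is 65 − 50 = fret 15.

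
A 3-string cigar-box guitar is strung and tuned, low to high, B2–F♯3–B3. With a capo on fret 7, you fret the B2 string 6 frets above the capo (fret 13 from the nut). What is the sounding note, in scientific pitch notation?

C4

The capo raises the open B2 by 7 semitones to F♯3; fretting 6 more gives B2 + 7 + 6 = B2 + 13 semitones = C4.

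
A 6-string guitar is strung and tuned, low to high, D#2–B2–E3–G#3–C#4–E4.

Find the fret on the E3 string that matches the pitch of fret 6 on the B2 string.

1

B2 at fret 6 is B2 + 6 semitones = F3.
The open E3 string is 5 semitones above the open B2, so the same pitch on the E3 string lies at fret 6 − 5 = 1.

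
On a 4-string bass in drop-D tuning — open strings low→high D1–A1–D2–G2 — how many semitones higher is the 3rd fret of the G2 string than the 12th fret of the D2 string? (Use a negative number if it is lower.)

-4 semitones

G2 at fret 3 → A#2 (MIDI 46); D2 at fret 12 → D3 (MIDI 50).
46 − 50 = -4, so the two pitches are 4 semitones apart.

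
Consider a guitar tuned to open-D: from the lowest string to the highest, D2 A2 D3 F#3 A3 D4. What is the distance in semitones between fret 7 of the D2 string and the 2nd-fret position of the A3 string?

14 semitones

D2 at fret 7 → A2 (MIDI 45); A3 at fret 2 → B3 (MIDI 59).
45 − 59 = -14, so the two pitches are 14 semitones apart, with B3 the higher.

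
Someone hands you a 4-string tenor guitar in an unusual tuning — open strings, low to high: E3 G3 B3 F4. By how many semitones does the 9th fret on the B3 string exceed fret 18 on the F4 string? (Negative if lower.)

B3 at fret 9 → G#4 (MIDI 68); F4 at fret 18 → B5 (MIDI 83).
68 − 83 = -15, so the two pitches are 15 semitones apart.

-15 semitones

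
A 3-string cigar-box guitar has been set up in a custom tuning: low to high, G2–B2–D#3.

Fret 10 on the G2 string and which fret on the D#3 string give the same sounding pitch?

2

G2 at fret 10 is G2 + 10 semitones = F3.
The open D#3 string is 8 semitones above the open G2, so the same pitch on the D#3 string lies at fret 10 − 8 = 2.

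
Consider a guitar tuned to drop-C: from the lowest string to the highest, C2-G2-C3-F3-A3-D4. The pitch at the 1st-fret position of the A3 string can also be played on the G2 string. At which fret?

A3 at fret 1 is A3 + 1 semitone = A#3.
The open G2 string is 14 semitones below the open A3, so the same pitch on the G2 string lies at fret 1 + 14 = 15.

15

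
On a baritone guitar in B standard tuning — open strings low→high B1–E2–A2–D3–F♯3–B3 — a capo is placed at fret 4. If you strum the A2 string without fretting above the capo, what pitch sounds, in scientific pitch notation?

The capo raises the open A2 by 4 semitones to C♯3; fretting 0 more gives A2 + 4 + 0 = A2 + 4 semitones = C♯3.

C♯3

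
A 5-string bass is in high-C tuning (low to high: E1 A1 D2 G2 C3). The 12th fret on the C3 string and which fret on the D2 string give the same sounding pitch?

C3 at fret 12 is C3 + 12 semitones = C4.
The open D2 string is 10 semitones below the open C3, so the same pitch on the D2 string lies at fret 12 + 10 = 22.

22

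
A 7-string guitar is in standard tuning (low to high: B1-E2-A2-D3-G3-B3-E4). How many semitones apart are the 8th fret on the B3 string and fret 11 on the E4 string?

B3 at fret 8 → G4 (MIDI 67); E4 at fret 11 → D#5 (MIDI 75).
67 − 75 = -8, so the two pitches are 8 semitones apart, with D#5 the higher.

8 semitones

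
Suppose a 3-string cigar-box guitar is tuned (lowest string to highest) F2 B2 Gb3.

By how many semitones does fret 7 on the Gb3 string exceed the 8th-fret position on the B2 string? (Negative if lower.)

6 semitones

Gb3 at fret 7 → Db4 (MIDI 61); B2 at fret 8 → G3 (MIDI 55).
61 − 55 = 6, so the two pitches are 6 semitones apart.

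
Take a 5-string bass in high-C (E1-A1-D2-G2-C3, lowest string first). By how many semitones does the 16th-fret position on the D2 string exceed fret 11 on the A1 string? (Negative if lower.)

10 semitones

D2 at fret 16 → F#3 (MIDI 54); A1 at fret 11 → G#2 (MIDI 44).
54 − 44 = 10, so the two pitches are 10 semitones apart.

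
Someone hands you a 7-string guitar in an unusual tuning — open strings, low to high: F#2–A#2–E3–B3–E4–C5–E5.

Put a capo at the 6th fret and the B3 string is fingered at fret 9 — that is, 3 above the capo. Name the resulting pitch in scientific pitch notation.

G#4

The capo raises the open B3 by 6 semitones to F4; fretting 3 more gives B3 + 6 + 3 = B3 + 9 semitones = G#4.
(Also written Ab.)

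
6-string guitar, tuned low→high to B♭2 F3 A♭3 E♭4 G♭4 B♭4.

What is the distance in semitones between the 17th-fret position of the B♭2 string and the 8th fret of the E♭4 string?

8 semitones

B♭2 at fret 17 → E♭4 (MIDI 63); E♭4 at fret 8 → B4 (MIDI 71).
63 − 71 = -8, so the two pitches are 8 semitones apart, with B4 the higher.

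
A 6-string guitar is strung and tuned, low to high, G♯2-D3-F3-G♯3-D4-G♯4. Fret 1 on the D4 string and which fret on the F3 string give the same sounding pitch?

10

Fret 1 on D4 is MIDI 62 + 1 = 63 (D♯4). On the F3 string (open MIDI 53), that pitch is 63 − 53 = fret 10.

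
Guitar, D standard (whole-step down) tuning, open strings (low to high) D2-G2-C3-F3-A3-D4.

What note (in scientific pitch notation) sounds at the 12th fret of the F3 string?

The open F3 string plus 12 semitones: F–F#–G–G#–…–D#–E–F.
The walk passes from B into C once, so the octave number goes from 3 to 4.

F4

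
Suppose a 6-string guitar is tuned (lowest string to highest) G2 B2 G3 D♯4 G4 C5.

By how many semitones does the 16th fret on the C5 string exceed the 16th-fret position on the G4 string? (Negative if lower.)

C5 at fret 16 → E6 (MIDI 88); G4 at fret 16 → B5 (MIDI 83).
88 − 83 = 5, so the two pitches are 5 semitones apart.

5 semitones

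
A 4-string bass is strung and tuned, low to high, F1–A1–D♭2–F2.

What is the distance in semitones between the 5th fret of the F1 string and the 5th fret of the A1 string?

F1 at fret 5 → B♭1 (MIDI 34); A1 at fret 5 → D2 (MIDI 38).
34 − 38 = -4, so the two pitches are 4 semitones apart, with D2 the higher.

4 semitones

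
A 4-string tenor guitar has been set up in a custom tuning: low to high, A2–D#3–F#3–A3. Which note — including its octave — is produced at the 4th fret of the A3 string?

C#4

Each fret is one semitone, so A3 + 4 = C#4.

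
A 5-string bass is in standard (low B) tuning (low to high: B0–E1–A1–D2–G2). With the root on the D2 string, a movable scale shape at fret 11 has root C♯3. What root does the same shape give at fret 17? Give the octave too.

Moving from fret 11 to fret 17 shifts the root by 6 semitones.
C♯3 up 6 semitones is G3.

G3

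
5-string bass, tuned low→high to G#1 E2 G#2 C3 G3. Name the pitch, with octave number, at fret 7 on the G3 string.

D4

G3 is MIDI 55. Adding 7 gives 62, which is D4.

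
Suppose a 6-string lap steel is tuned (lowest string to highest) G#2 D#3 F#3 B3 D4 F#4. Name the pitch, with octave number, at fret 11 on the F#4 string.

F5

Each fret is one semitone, so F#4 + 11 = F5.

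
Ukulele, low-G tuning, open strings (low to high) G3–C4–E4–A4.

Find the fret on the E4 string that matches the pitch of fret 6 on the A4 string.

A4 at fret 6 is A4 + 6 semitones = D#5.
The open E4 string is 5 semitones below the open A4, so the same pitch on the E4 string lies at fret 6 + 5 = 11.

11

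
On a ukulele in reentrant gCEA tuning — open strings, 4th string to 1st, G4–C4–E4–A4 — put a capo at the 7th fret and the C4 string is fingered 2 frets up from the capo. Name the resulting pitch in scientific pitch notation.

The capo raises the open C4 by 7 semitones to G4; fretting 2 more gives C4 + 7 + 2 = C4 + 9 semitones = A4.

A4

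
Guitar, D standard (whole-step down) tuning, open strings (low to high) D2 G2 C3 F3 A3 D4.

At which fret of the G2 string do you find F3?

F3 is 10 semitones above the open G2 (G–G#–A–A#–…–D#–E–F), so it sits at fret 10.

10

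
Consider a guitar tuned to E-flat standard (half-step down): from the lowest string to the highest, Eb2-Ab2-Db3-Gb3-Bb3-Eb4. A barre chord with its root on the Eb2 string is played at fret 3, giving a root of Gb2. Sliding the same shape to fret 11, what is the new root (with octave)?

Moving from fret 3 to fret 11 shifts the root by 8 semitones.
Gb2 up 8 semitones is D3.

D3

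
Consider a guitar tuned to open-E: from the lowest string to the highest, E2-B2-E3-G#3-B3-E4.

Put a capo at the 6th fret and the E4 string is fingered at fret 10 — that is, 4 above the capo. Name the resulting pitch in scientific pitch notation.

D5

The capo raises the open E4 by 6 semitones to A#4; fretting 4 more gives E4 + 6 + 4 = E4 + 10 semitones = D5.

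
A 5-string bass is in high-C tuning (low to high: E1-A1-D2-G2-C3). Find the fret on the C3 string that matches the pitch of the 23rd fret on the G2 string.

G2 at fret 23 is G2 + 23 semitones = F♯4.
The open C3 string is 5 semitones above the open G2, so the same pitch on the C3 string lies at fret 23 − 5 = 18.

18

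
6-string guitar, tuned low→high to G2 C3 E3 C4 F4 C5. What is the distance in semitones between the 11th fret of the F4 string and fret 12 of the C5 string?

8 semitones

F4 at fret 11 → E5 (MIDI 76); C5 at fret 12 → C6 (MIDI 84).
76 − 84 = -8, so the two pitches are 8 semitones apart, with C6 the higher.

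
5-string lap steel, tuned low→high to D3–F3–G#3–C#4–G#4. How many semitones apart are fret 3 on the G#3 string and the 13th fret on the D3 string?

4 semitones

G#3 at fret 3 → B3 (MIDI 59); D3 at fret 13 → D#4 (MIDI 63).
59 − 63 = -4, so the two pitches are 4 semitones apart, with D#4 the higher.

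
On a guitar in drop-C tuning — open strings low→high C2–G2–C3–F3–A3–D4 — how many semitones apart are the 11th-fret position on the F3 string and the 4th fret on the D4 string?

2 semitones

F3 at fret 11 → E4 (MIDI 64); D4 at fret 4 → F#4 (MIDI 66).
64 − 66 = -2, so the two pitches are 2 semitones apart, with F#4 the higher.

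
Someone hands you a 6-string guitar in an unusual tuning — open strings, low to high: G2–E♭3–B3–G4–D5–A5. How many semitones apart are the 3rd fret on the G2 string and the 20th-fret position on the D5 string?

G2 at fret 3 → B♭2 (MIDI 46); D5 at fret 20 → B♭6 (MIDI 94).
46 − 94 = -48, so the two pitches are 48 semitones apart, with B♭6 the higher.

48 semitones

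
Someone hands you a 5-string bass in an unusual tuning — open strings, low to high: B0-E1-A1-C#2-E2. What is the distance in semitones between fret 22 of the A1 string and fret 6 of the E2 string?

9 semitones

A1 at fret 22 → G3 (MIDI 55); E2 at fret 6 → A#2 (MIDI 46).
55 − 46 = 9, so the two pitches are 9 semitones apart, with G3 the higher.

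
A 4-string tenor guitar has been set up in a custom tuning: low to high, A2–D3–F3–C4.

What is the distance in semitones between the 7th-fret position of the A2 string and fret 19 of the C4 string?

27 semitones

A2 at fret 7 → E3 (MIDI 52); C4 at fret 19 → G5 (MIDI 79).
52 − 79 = -27, so the two pitches are 27 semitones apart, with G5 the higher.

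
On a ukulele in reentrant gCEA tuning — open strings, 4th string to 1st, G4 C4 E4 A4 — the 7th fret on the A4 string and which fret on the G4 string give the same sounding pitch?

Fret 7 on A4 is MIDI 69 + 7 = 76 (E5). On the G4 string (open MIDI 67), that pitch is 76 − 67 = fret 9.

9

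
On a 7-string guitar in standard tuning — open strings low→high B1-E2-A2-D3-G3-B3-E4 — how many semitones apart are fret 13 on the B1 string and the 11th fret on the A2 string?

8 semitones

B1 at fret 13 → C3 (MIDI 48); A2 at fret 11 → G#3 (MIDI 56).
48 − 56 = -8, so the two pitches are 8 semitones apart, with G#3 the higher.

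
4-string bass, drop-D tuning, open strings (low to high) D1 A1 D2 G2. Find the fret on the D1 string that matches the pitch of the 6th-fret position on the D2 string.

D2 at fret 6 is D2 + 6 semitones = G#2.
The open D1 string is 12 semitones below the open D2, so the same pitch on the D1 string lies at fret 6 + 12 = 18.

18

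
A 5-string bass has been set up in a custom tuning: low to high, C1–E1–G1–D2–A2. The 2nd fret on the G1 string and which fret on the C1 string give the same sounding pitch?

9

G1 at fret 2 is G1 + 2 semitones = A1.
The open C1 string is 7 semitones below the open G1, so the same pitch on the C1 string lies at fret 2 + 7 = 9.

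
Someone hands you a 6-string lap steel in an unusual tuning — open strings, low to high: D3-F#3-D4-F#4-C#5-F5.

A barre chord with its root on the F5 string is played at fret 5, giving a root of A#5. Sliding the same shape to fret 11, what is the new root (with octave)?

Moving from fret 5 to fret 11 shifts the root by 6 semitones.
A#5 up 6 semitones is E6.

E6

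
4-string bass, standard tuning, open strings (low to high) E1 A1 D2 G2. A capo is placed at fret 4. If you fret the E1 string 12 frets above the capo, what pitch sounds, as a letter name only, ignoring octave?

G♯

The capo raises the open E1 by 4 semitones to G♯1; fretting 12 more gives E1 + 4 + 12 = E1 + 16 semitones, landing on G♯.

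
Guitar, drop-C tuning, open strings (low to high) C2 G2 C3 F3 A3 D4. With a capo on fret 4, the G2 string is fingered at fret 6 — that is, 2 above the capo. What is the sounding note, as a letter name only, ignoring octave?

The capo raises the open G2 by 4 semitones to B2; fretting 2 more gives G2 + 4 + 2 = G2 + 6 semitones, landing on C#.
(Also written Db.)

C#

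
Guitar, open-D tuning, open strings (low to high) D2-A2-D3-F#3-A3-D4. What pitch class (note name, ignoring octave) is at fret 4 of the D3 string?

Each fret is one semitone, so D3 + 4 = F#.
(Equivalently spelled Gb.)

F#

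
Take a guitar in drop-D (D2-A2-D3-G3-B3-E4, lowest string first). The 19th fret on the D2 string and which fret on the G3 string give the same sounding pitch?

2

D2 at fret 19 is D2 + 19 semitones = A3.
The open G3 string is 17 semitones above the open D2, so the same pitch on the G3 string lies at fret 19 − 17 = 2.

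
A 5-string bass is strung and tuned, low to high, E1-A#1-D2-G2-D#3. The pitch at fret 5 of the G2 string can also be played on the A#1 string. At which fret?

14

G2 at fret 5 is G2 + 5 semitones = C3.
The open A#1 string is 9 semitones below the open G2, so the same pitch on the A#1 string lies at fret 5 + 9 = 14.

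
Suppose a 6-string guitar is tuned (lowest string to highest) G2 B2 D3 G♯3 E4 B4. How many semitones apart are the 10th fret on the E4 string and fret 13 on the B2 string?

14 semitones

E4 at fret 10 → D5 (MIDI 74); B2 at fret 13 → C4 (MIDI 60).
74 − 60 = 14, so the two pitches are 14 semitones apart, with D5 the higher.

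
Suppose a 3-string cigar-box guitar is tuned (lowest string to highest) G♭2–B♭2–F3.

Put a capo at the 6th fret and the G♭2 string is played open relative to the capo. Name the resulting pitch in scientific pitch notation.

The capo raises the open G♭2 by 6 semitones to C3; fretting 0 more gives G♭2 + 6 + 0 = G♭2 + 6 semitones = C3.

C3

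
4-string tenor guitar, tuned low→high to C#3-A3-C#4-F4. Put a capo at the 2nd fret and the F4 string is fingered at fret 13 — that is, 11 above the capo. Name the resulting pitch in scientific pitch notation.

F#5

The capo raises the open F4 by 2 semitones to G4; fretting 11 more gives F4 + 2 + 11 = F4 + 13 semitones = F#5.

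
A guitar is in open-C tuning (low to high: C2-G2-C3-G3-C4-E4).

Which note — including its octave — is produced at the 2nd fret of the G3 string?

The open G3 string plus 2 semitones: G–G#–A.
No B→C boundary is crossed, so the octave stays at 3.

A3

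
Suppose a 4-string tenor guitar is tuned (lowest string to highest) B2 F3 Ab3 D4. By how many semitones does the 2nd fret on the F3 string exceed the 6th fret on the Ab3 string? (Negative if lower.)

F3 at fret 2 → G3 (MIDI 55); Ab3 at fret 6 → D4 (MIDI 62).
55 − 62 = -7, so the two pitches are 7 semitones apart.

-7 semitones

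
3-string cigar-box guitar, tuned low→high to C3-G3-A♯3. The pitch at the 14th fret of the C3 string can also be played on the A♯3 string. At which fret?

4

C3 at fret 14 is C3 + 14 semitones = D4.
The open A♯3 string is 10 semitones above the open C3, so the same pitch on the A♯3 string lies at fret 14 − 10 = 4.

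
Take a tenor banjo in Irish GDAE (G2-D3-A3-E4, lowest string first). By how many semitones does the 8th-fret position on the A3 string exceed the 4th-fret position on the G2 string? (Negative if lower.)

18 semitones

A3 at fret 8 → F4 (MIDI 65); G2 at fret 4 → B2 (MIDI 47).
65 − 47 = 18, so the two pitches are 18 semitones apart.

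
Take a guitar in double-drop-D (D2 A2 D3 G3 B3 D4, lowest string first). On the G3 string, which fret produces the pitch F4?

10

F4 is 10 semitones above the open G3 (G–G#–A–A#–…–D#–E–F), so it sits at fret 10.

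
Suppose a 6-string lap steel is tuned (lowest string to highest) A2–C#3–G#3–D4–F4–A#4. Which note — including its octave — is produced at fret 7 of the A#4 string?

F5

A#4 is MIDI 70. Adding 7 gives 77, which is F5.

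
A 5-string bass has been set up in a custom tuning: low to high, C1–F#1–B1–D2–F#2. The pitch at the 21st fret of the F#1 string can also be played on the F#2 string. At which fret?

9

F#1 at fret 21 is F#1 + 21 semitones = D#3.
The open F#2 string is 12 semitones above the open F#1, so the same pitch on the F#2 string lies at fret 21 − 12 = 9.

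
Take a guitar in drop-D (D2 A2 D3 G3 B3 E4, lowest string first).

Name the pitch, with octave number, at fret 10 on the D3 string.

C4

Each fret is one semitone, so D3 + 10 = C4.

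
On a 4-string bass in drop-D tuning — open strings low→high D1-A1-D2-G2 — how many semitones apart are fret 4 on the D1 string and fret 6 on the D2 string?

D1 at fret 4 → F♯1 (MIDI 30); D2 at fret 6 → G♯2 (MIDI 44).
30 − 44 = -14, so the two pitches are 14 semitones apart, with G♯2 the higher.

14 semitones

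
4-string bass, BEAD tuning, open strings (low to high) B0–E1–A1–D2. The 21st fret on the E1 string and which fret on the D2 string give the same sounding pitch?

11

Fret 21 on E1 is MIDI 28 + 21 = 49 (C#3). On the D2 string (open MIDI 38), that pitch is 49 − 38 = fret 11.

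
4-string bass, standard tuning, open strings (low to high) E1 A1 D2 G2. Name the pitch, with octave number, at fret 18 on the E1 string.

The open E1 string plus 18 semitones: E–F–F#–G–…–G#–A–A#.
The walk passes from B into C once, so the octave number goes from 1 to 2.
(Equivalently spelled B♭2.)

A♯2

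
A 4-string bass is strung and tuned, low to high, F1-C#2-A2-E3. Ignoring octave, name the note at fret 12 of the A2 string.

A

A2 is MIDI 45. Adding 12 gives 57; 57 mod 12 = 9, i.e. A.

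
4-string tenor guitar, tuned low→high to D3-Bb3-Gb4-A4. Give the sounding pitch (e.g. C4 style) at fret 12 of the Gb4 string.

Gb4 is MIDI 66. Adding 12 gives 78, which is Gb5.
(Equivalently spelled F#5.)

Gb5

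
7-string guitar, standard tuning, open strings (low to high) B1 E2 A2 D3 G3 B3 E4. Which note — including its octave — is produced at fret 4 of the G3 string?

B3

G3 is MIDI 55. Adding 4 gives 59, which is B3.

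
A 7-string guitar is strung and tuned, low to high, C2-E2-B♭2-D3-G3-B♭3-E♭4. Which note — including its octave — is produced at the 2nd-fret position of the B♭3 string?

Each fret is one semitone, so B♭3 + 2 = C4.

C4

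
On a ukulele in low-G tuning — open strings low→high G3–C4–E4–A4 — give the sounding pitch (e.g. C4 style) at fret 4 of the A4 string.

Each fret is one semitone, so A4 + 4 = C#5.

C#5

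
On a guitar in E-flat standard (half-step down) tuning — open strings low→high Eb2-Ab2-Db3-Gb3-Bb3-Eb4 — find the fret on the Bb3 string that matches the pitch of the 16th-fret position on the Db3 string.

7

Fret 16 on Db3 is MIDI 49 + 16 = 65 (F4). On the Bb3 string (open MIDI 58), that pitch is 65 − 58 = fret 7.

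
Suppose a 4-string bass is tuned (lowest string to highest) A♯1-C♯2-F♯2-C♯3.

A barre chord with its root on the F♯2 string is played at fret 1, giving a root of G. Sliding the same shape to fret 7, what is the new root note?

C♯

Moving from fret 1 to fret 7 shifts the root by 6 semitones.
G up 6 semitones is C♯.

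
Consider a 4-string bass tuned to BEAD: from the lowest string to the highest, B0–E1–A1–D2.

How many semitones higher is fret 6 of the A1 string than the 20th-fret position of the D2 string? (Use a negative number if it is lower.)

A1 at fret 6 → D#2 (MIDI 39); D2 at fret 20 → A#3 (MIDI 58).
39 − 58 = -19, so the two pitches are 19 semitones apart.

-19 semitones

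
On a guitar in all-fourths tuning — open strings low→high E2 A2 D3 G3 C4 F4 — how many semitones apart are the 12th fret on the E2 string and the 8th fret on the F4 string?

E2 at fret 12 → E3 (MIDI 52); F4 at fret 8 → C#5 (MIDI 73).
52 − 73 = -21, so the two pitches are 21 semitones apart, with C#5 the higher.

21 semitones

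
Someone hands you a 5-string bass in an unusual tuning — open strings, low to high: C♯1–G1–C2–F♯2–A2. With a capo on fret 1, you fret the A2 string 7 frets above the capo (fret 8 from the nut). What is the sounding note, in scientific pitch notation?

The capo raises the open A2 by 1 semitone to A♯2; fretting 7 more gives A2 + 1 + 7 = A2 + 8 semitones = F3.

F3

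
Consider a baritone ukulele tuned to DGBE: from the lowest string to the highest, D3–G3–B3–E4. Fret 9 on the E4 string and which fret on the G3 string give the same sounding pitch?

18

Fret 9 on E4 is MIDI 64 + 9 = 73 (C#5). On the G3 string (open MIDI 55), that pitch is 73 − 55 = fret 18.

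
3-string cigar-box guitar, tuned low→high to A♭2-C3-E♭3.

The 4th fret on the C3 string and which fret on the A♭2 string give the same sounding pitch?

Fret 4 on C3 is MIDI 48 + 4 = 52 (E3). On the A♭2 string (open MIDI 44), that pitch is 52 − 44 = fret 8.

8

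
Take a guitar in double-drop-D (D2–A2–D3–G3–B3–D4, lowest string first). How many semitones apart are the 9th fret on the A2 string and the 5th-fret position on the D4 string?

13 semitones

A2 at fret 9 → F#3 (MIDI 54); D4 at fret 5 → G4 (MIDI 67).
54 − 67 = -13, so the two pitches are 13 semitones apart, with G4 the higher.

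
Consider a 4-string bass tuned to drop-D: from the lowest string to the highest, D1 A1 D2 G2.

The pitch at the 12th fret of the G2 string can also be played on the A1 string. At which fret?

22

Fret 12 on G2 is MIDI 43 + 12 = 55 (G3). On the A1 string (open MIDI 33), that pitch is 55 − 33 = fret 22.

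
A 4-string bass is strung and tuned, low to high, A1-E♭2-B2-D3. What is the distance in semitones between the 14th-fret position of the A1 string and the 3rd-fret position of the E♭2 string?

5 semitones

A1 at fret 14 → B2 (MIDI 47); E♭2 at fret 3 → G♭2 (MIDI 42).
47 − 42 = 5, so the two pitches are 5 semitones apart, with B2 the higher.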